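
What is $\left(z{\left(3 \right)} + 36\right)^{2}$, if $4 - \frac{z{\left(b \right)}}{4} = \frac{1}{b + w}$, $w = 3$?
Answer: $\frac{23716}{9} \approx 2635.1$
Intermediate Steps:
$z{\left(b \right)} = 16 - \frac{4}{3 + b}$ ($z{\left(b \right)} = 16 - \frac{4}{b + 3} = 16 - \frac{4}{3 + b}$)
$\left(z{\left(3 \right)} + 36\right)^{2} = \left(\frac{4 \left(11 + 4 \cdot 3\right)}{3 + 3} + 36\right)^{2} = \left(\frac{4 \left(11 + 12\right)}{6} + 36\right)^{2} = \left(4 \cdot \frac{1}{6} \cdot 23 + 36\right)^{2} = \left(\frac{46}{3} + 36\right)^{2} = \left(\frac{154}{3}\right)^{2} = \frac{23716}{9}$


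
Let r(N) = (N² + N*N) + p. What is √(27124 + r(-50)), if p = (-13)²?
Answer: √32293 ≈ 179.70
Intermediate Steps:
p = 169
r(N) = 169 + 2*N² (r(N) = (N² + N*N) + 169 = (N² + N²) + 169 = 2*N² + 169 = 169 + 2*N²)
√(27124 + r(-50)) = √(27124 + (169 + 2*(-50)²)) = √(27124 + (169 + 2*2500)) = √(27124 + (169 + 5000)) = √(27124 + 5169) = √32293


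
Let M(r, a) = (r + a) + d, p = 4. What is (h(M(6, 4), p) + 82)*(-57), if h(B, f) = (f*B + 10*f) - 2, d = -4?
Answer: -8208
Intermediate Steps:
M(r, a) = -4 + a + r (M(r, a) = (r + a) - 4 = (a + r) - 4 = -4 + a + r)
h(B, f) = -2 + 10*f + B*f (h(B, f) = (B*f + 10*f) - 2 = (10*f + B*f) - 2 = -2 + 10*f + B*f)
(h(M(6, 4), p) + 82)*(-57) = ((-2 + 10*4 + (-4 + 4 + 6)*4) + 82)*(-57) = ((-2 + 40 + 6*4) + 82)*(-57) = ((-2 + 40 + 24) + 82)*(-57) = (62 + 82)*(-57) = 144*(-57) = -8208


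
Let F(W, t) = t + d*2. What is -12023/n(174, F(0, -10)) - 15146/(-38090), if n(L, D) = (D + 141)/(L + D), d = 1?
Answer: -38009346601/2532985 ≈ -15006.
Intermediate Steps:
F(W, t) = 2 + t (F(W, t) = t + 1*2 = t + 2 = 2 + t)
n(L, D) = (141 + D)/(D + L)
-12023/n(174, F(0, -10)) - 15146/(-38090) = -12023*((2 - 10) + 174)/(141 + (2 - 10)) - 15146/(-38090) = -12023*(-8 + 174)/(141 - 8) - 15146*(-1/38090) = -12023/(133/166) + 7573/19045 = -12023/((1/166)*133) + 7573/19045 = -12023/133/166 + 7573/19045 = -12023*166/133 + 7573/19045 = -1995818/133 + 7573/19045 = -38009346601/2532985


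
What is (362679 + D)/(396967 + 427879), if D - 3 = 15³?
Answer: 366057/824846 ≈ 0.44379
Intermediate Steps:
D = 3378 (D = 3 + 15³ = 3 + 3375 = 3378)
(362679 + D)/(396967 + 427879) = (362679 + 3378)/(396967 + 427879) = 366057/824846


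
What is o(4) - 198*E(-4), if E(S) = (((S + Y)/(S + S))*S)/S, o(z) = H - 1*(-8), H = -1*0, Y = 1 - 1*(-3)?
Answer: 8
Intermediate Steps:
Y = 4 (Y = 1 + 3 = 4)
H = 0
o(z) = 8 (o(z) = 0 - 1*(-8) = 0 + 8 = 8)
E(S) = (2 + S/2)/S (E(S) = (((S + 4)/(S + S))*S)/S = (((4 + S)/((2*S)))*S)/S = (((4 + S)*(1/(2*S)))*S)/S = (((4 + S)/(2*S))*S)/S = (2 + S/2)/S)
o(4) - 198*E(-4) = 8 - 99*(4 - 4)/(-4) = 8 - 99*(-1)*0/4 = 8 - 198*0 = 8 + 0 = 8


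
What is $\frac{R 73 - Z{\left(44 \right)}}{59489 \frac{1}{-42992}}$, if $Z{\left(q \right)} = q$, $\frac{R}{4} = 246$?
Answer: $- \frac{3086309696}{59489} \approx -51880.0$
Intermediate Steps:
$R = 984$ ($R = 4 \cdot 246 = 984$)
$\frac{R 73 - Z{\left(44 \right)}}{59489 \frac{1}{-42992}} = \frac{984 \cdot 73 - 44}{59489 \frac{1}{-42992}} = \frac{71832 - 44}{59489 \left(- \frac{1}{42992}\right)} = \frac{71788}{- \frac{59489}{42992}} = 71788 \left(- \frac{42992}{59489}\right) = - \frac{3086309696}{59489}$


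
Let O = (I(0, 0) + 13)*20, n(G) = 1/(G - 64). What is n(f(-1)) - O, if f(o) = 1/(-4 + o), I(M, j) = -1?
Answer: -77045/321 ≈ -240.02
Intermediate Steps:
n(G) = 1/(-64 + G)
O = 240 (O = (-1 + 13)*20 = 12*20 = 240)
n(f(-1)) - O = 1/(-64 + 1/(-4 - 1)) - 1*240 = 1/(-64 + 1/(-5)) - 240 = 1/(-64 - ⅕) - 240 = 1/(-321/5) - 240 = -5/321 - 240 = -77045/321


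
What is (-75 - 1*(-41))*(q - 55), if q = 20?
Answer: 1190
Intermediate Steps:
(-75 - 1*(-41))*(q - 55) = (-75 - 1*(-41))*(20 - 55) = (-75 + 41)*(-35) = -34*(-35) = 1190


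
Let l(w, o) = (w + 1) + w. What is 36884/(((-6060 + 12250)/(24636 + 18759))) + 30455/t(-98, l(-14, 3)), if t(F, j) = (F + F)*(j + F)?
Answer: 784288548529/3033100 ≈ 2.5858e+5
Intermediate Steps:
l(w, o) = 1 + 2*w (l(w, o) = (1 + w) + w = 1 + 2*w)
t(F, j) = 2*F*(F + j) (t(F, j) = (2*F)*(F + j) = 2*F*(F + j))
36884/(((-6060 + 12250)/(24636 + 18759))) + 30455/t(-98, l(-14, 3)) = 36884/(((-6060 + 12250)/(24636 + 18759))) + 30455/((2*(-98)*(-98 + (1 + 2*(-14))))) = 36884/((6190/43395)) + 30455/((2*(-98)*(-98 + (1 - 28)))) = 36884/((6190*(1/43395))) + 30455/((2*(-98)*(-98 - 27))) = 36884/(1238/8679) + 30455/((2*(-98)*(-125))) = 36884*(8679/1238) + 30455/24500 = 160058118/619 + 30455*(1/24500) = 160058118/619 + 6091/4900 = 784288548529/3033100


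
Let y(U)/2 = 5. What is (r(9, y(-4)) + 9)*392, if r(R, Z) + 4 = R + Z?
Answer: 9408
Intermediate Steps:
y(U) = 10 (y(U) = 2*5 = 10)
r(R, Z) = -4 + R + Z (r(R, Z) = -4 + (R + Z) = -4 + R + Z)
(r(9, y(-4)) + 9)*392 = ((-4 + 9 + 10) + 9)*392 = (15 + 9)*392 = 24*392 = 9408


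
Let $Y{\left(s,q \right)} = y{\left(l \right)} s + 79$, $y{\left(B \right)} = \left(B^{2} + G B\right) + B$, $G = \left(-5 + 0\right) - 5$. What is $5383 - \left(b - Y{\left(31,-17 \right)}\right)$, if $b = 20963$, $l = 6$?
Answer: $-16059$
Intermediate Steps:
$G = -10$ ($G = -5 - 5 = -10$)
$y{\left(B \right)} = B^{2} - 9 B$ ($y{\left(B \right)} = \left(B^{2} - 10 B\right) + B = B^{2} - 9 B$)
$Y{\left(s,q \right)} = 79 - 18 s$ ($Y{\left(s,q \right)} = 6 \left(-9 + 6\right) s + 79 = 6 \left(-3\right) s + 79 = - 18 s + 79 = 79 - 18 s$)
$5383 - \left(b - Y{\left(31,-17 \right)}\right) = 5383 + \left(\left(79 - 558\right) - 20963\right) = 5383 - 21442 = -16059$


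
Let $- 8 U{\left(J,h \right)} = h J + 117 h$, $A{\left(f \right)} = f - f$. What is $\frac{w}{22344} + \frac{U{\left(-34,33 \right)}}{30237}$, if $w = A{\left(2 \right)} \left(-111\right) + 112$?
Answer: $- \frac{203023}{32172168} \approx -0.0063105$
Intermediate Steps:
$A{\left(f \right)} = 0$
$U{\left(J,h \right)} = - \frac{117 h}{8} - \frac{J h}{8}$ ($U{\left(J,h \right)} = - \frac{h J + 117 h}{8} = - \frac{J h + 117 h}{8} = - \frac{117 h + J h}{8} = - \frac{117 h}{8} - \frac{J h}{8}$)
$w = 112$ ($w = 0 \left(-111\right) + 112 = 0 + 112 = 112$)
$\frac{w}{22344} + \frac{U{\left(-34,33 \right)}}{30237} = \frac{112}{22344} + \frac{\left(- \frac{1}{8}\right) 33 \left(117 - 34\right)}{30237} = 112 \cdot \frac{1}{22344} + \left(- \frac{1}{8}\right) 33 \cdot 83 \cdot \frac{1}{30237} = \frac{2}{399} - \frac{913}{80632} = - \frac{203023}{32172168}$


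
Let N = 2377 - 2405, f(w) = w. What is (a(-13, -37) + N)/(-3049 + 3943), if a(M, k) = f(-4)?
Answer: -16/447 ≈ -0.035794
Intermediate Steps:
N = -28
a(M, k) = -4
(a(-13, -37) + N)/(-3049 + 3943) = (-4 - 28)/(-3049 + 3943) = -32/894 = -32*1/894 = -16/447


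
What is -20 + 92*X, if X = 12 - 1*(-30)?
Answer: 3844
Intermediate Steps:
X = 42 (X = 12 + 30 = 42)
-20 + 92*X = -20 + 92*42 = -20 + 3864 = 3844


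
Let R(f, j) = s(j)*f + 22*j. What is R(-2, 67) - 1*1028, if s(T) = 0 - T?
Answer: 580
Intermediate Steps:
s(T) = -T
R(f, j) = 22*j - f*j (R(f, j) = (-j)*f + 22*j = -f*j + 22*j = 22*j - f*j)
R(-2, 67) - 1*1028 = 67*(22 - 1*(-2)) - 1*1028 = 67*(22 + 2) - 1028 = 67*24 - 1028 = 1608 - 1028 = 580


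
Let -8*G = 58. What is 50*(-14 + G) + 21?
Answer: -2083/2 ≈ -1041.5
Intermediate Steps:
G = -29/4 (G = -⅛*58 = -29/4 ≈ -7.2500)
50*(-14 + G) + 21 = 50*(-14 - 29/4) + 21 = 50*(-85/4) + 21 = -2125/2 + 21 = -2083/2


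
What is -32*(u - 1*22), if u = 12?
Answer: 320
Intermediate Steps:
-32*(u - 1*22) = -32*(12 - 1*22) = -32*(12 - 22) = -32*(-10) = 320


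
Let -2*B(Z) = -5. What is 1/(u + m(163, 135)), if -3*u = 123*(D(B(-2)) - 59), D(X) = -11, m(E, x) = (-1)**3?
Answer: 1/2869 ≈ 0.00034855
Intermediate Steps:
m(E, x) = -1
B(Z) = 5/2 (B(Z) = -1/2*(-5) = 5/2)
u = 2870 (u = -41*(-11 - 59) = -41*(-70) = -1/3*(-8610) = 2870)
1/(u + m(163, 135)) = 1/(2870 - 1) = 1/2869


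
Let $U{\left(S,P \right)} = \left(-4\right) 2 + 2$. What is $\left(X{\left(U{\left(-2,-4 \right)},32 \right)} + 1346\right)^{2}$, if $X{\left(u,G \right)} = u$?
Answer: $1795600$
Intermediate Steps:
$U{\left(S,P \right)} = -6$ ($U{\left(S,P \right)} = -8 + 2 = -6$)
$\left(X{\left(U{\left(-2,-4 \right)},32 \right)} + 1346\right)^{2} = \left(-6 + 1346\right)^{2} = 1340^{2} = 1795600$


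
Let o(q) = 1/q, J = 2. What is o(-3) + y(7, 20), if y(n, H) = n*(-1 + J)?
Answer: 20/3 ≈ 6.6667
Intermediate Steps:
o(q) = 1/q
y(n, H) = n (y(n, H) = n*(-1 + 2) = n*1 = n)
o(-3) + y(7, 20) = 1/(-3) + 7 = -⅓ + 7 = 20/3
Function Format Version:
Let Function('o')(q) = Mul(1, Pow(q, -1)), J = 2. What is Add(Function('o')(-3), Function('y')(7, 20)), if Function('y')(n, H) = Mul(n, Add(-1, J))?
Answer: Rational(20, 3) ≈ 6.6667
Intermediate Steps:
Function('o')(q) = Pow(q, -1)
Function('y')(n, H) = n (Function('y')(n, H) = Mul(n, Add(-1, 2)) = Mul(n, 1) = n)
Add(Function('o')(-3), Function('y')(7, 20)) = Add(Pow(-3, -1), 7) = Add(Rational(-1, 3), 7) = Rational(20, 3)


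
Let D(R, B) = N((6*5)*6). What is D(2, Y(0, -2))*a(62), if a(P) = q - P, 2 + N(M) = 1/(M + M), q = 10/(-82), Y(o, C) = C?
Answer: 203477/1640 ≈ 124.07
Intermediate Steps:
q = -5/41 (q = 10*(-1/82) = -5/41 ≈ -0.12195)
N(M) = -2 + 1/(2*M) (N(M) = -2 + 1/(M + M) = -2 + 1/(2*M))
a(P) = -5/41 - P
D(R, B) = -719/360 (D(R, B) = -2 + 1/(2*(((6*5)*6))) = -2 + 1/(2*((30*6))) = -2 + (½)/180 = -2 + (½)*(1/180) = -2 + 1/360 = -719/360)
D(2, Y(0, -2))*a(62) = -719*(-5/41 - 1*62)/360 = -719*(-5/41 - 62)/360 = -719/360*(-2547/41) = 203477/1640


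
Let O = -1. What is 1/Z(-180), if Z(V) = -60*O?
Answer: 1/60 ≈ 0.016667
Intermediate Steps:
Z(V) = 60 (Z(V) = -60*(-1) = 60)
1/Z(-180) = 1/60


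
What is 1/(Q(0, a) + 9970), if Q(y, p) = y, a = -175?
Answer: 1/9970 ≈ 0.00010030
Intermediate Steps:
1/(Q(0, a) + 9970) = 1/(0 + 9970) = 1/9970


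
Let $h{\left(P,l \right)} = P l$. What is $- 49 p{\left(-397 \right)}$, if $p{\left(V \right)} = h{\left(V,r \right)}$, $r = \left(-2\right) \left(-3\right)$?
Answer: $116718$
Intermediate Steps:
$r = 6$
$p{\left(V \right)} = 6 V$ ($p{\left(V \right)} = V 6 = 6 V$)
$- 49 p{\left(-397 \right)} = - 49 \cdot 6 \left(-397\right) = \left(-49\right) \left(-2382\right) = 116718$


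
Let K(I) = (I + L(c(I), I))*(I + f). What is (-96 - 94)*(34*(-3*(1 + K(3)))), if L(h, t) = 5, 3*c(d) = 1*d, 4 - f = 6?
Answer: 174420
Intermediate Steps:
f = -2 (f = 4 - 1*6 = 4 - 6 = -2)
c(d) = d/3 (c(d) = (1*d)/3 = d/3)
K(I) = (-2 + I)*(5 + I) (K(I) = (I + 5)*(I - 2) = (5 + I)*(-2 + I) = (-2 + I)*(5 + I))
(-96 - 94)*(34*(-3*(1 + K(3)))) = (-96 - 94)*(34*(-3*(1 + (-10 + 3² + 3*3)))) = -6460*(-3*(1 + (-10 + 9 + 9))) = -6460*(-3*(1 + 8)) = -6460*(-3*9) = -6460*(-27) = -190*(-918) = 174420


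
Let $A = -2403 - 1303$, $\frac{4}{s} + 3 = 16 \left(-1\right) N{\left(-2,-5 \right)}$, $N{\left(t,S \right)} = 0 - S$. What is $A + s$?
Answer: $- \frac{307602}{83} \approx -3706.0$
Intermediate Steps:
$N{\left(t,S \right)} = - S$
$s = - \frac{4}{83}$ ($s = \frac{4}{-3 + 16 \left(-1\right) \left(\left(-1\right) \left(-5\right)\right)} = \frac{4}{-3 - 80} = \frac{4}{-83} = 4 \left(- \frac{1}{83}\right) = - \frac{4}{83} \approx -0.048193$)
$A = -3706$
$A + s = -3706 - \frac{4}{83} = - \frac{307602}{83}$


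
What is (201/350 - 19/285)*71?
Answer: 37843/1050 ≈ 36.041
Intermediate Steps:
(201/350 - 19/285)*71 = (201*(1/350) - 19*1/285)*71 = (201/350 - 1/15)*71 = (533/1050)*71 = 37843/1050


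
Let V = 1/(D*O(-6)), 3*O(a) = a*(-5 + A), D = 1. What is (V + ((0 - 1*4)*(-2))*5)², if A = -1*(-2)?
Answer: 58081/36 ≈ 1613.4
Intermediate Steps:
A = 2
O(a) = -a (O(a) = (a*(-5 + 2))/3 = (a*(-3))/3 = (-3*a)/3 = -a)
V = ⅙ (V = 1/(1*((-1*(-6)))) = 1/6 = 1*(⅙) = ⅙ ≈ 0.16667)
(V + ((0 - 1*4)*(-2))*5)² = (⅙ + ((0 - 1*4)*(-2))*5)² = (⅙ + ((0 - 4)*(-2))*5)² = (⅙ - 4*(-2)*5)² = (⅙ + 8*5)² = (⅙ + 40)² = (241/6)² = 58081/36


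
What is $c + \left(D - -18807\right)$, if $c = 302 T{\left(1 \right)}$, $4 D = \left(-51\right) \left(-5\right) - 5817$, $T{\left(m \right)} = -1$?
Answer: $\frac{34229}{2} \approx 17115.0$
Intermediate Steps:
$D = - \frac{2781}{2}$ ($D = \frac{\left(-51\right) \left(-5\right) - 5817}{4} = \frac{255 - 5817}{4} = \frac{1}{4} \left(-5562\right) = - \frac{2781}{2} \approx -1390.5$)
$c = -302$ ($c = 302 \left(-1\right) = -302$)
$c + \left(D - -18807\right) = -302 - - \frac{34833}{2} = -302 + \left(- \frac{2781}{2} + 18807\right) = -302 + \frac{34833}{2} = \frac{34229}{2}$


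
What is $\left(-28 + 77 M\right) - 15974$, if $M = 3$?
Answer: $-15771$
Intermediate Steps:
$\left(-28 + 77 M\right) - 15974 = \left(-28 + 77 \cdot 3\right) - 15974 = \left(-28 + 231\right) - 15974 = 203 - 15974 = -15771$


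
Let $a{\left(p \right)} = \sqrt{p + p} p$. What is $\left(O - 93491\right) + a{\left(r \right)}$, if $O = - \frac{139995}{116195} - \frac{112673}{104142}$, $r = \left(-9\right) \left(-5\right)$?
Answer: $- \frac{13309901945839}{142362114} + 135 \sqrt{10} \approx -93066.0$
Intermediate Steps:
$r = 45$
$a{\left(p \right)} = \sqrt{2} p^{\frac{3}{2}}$ ($a{\left(p \right)} = \sqrt{2 p} p = \sqrt{2} \sqrt{p} p = \sqrt{2} p^{\frac{3}{2}}$)
$O = - \frac{325545865}{142362114}$ ($O = \left(-139995\right) \frac{1}{116195} - \frac{112673}{104142} = - \frac{1647}{1367} - \frac{112673}{104142} = - \frac{325545865}{142362114} \approx -2.2867$)
$\left(O - 93491\right) + a{\left(r \right)} = \left(- \frac{325545865}{142362114} - 93491\right) + \sqrt{2} \cdot 45^{\frac{3}{2}} = - \frac{13309901945839}{142362114} + \sqrt{2} \cdot 135 \sqrt{5} = - \frac{13309901945839}{142362114} + 135 \sqrt{10}$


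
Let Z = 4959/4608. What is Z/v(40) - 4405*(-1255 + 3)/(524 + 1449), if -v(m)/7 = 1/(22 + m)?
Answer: 9849286707/3535616 ≈ 2785.7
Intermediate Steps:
Z = 551/512 (Z = 4959*(1/4608) = 551/512 ≈ 1.0762)
v(m) = -7/(22 + m)
Z/v(40) - 4405*(-1255 + 3)/(524 + 1449) = 551/(512*((-7/(22 + 40)))) - 4405*(-1255 + 3)/(524 + 1449) = 551/(512*((-7/62))) - 4405/(1973/(-1252)) = 551/(512*((-7*1/62))) - 4405/(1973*(-1/1252)) = 551/(512*(-7/62)) - 4405/(-1973/1252) = (551/512)*(-62/7) - 4405*(-1252/1973) = -17081/1792 + 5515060/1973 = 9849286707/3535616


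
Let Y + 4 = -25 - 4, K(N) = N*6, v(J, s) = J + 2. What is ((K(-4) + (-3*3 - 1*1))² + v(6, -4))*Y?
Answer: -38412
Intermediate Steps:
v(J, s) = 2 + J
K(N) = 6*N
Y = -33 (Y = -4 + (-25 - 4) = -4 - 29 = -33)
((K(-4) + (-3*3 - 1*1))² + v(6, -4))*Y = ((6*(-4) + (-3*3 - 1*1))² + (2 + 6))*(-33) = ((-24 + (-9 - 1))² + 8)*(-33) = ((-24 - 10)² + 8)*(-33) = ((-34)² + 8)*(-33) = (1156 + 8)*(-33) = 1164*(-33) = -38412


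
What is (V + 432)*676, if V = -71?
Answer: 244036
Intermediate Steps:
(V + 432)*676 = (-71 + 432)*676 = 361*676 = 244036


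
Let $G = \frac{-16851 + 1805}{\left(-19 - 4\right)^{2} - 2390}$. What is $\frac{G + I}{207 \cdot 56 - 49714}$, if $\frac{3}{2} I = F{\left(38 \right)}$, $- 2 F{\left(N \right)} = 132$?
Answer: $\frac{33419}{35472521} \approx 0.00094211$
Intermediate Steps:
$F{\left(N \right)} = -66$ ($F{\left(N \right)} = \left(- \frac{1}{2}\right) 132 = -66$)
$I = -44$ ($I = \frac{2}{3} \left(-66\right) = -44$)
$G = \frac{15046}{1861}$ ($G = - \frac{15046}{\left(-23\right)^{2} - 2390} = - \frac{15046}{529 - 2390} = - \frac{15046}{-1861} = \left(-15046\right) \left(- \frac{1}{1861}\right) = \frac{15046}{1861} \approx 8.0849$)
$\frac{G + I}{207 \cdot 56 - 49714} = \frac{\frac{15046}{1861} - 44}{207 \cdot 56 - 49714} = - \frac{66838}{1861 \left(11592 - 49714\right)} = - \frac{66838}{1861 \left(-38122\right)} = \left(- \frac{66838}{1861}\right) \left(- \frac{1}{38122}\right) = \frac{33419}{35472521}$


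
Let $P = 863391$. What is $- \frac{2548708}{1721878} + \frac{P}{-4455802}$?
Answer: $- \frac{6421596086057}{3836173718078} \approx -1.674$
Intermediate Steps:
$- \frac{2548708}{1721878} + \frac{P}{-4455802} = - \frac{2548708}{1721878} + \frac{863391}{-4455802} = \left(-2548708\right) \frac{1}{1721878} + 863391 \left(- \frac{1}{4455802}\right) = - \frac{1274354}{860939} - \frac{863391}{4455802} = - \frac{6421596086057}{3836173718078}$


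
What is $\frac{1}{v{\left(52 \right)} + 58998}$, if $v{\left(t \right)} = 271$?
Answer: $\frac{1}{59269} \approx 1.6872 \cdot 10^{-5}$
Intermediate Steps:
$\frac{1}{v{\left(52 \right)} + 58998} = \frac{1}{271 + 58998} = \frac{1}{59269}$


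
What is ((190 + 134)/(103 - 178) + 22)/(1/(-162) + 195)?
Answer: 71604/789725 ≈ 0.090670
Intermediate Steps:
((190 + 134)/(103 - 178) + 22)/(1/(-162) + 195) = (324/(-75) + 22)/(-1/162 + 195) = (324*(-1/75) + 22)/(31589/162) = (-108/25 + 22)*(162/31589) = (442/25)*(162/31589) = 71604/789725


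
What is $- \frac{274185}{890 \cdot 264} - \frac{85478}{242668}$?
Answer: $- \frac{1443663941}{950287888} \approx -1.5192$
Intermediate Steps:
$- \frac{274185}{890 \cdot 264} - \frac{85478}{242668} = - \frac{274185}{234960} - \frac{42739}{121334} = \left(-274185\right) \frac{1}{234960} - \frac{42739}{121334} = - \frac{18279}{15664} - \frac{42739}{121334} = - \frac{1443663941}{950287888}$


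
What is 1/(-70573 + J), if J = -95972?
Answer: -1/166545 ≈ -6.0044e-6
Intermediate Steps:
1/(-70573 + J) = 1/(-70573 - 95972) = 1/(-166545) = -1/166545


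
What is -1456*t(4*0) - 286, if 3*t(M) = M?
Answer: -286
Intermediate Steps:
t(M) = M/3
-1456*t(4*0) - 286 = -1456*4*0/3 - 286 = -1456*0/3 - 286 = -1456*0 - 286 = 0 - 286 = -286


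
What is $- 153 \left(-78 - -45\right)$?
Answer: $5049$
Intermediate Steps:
$- 153 \left(-78 - -45\right) = - 153 \left(-78 + 45\right) = \left(-153\right) \left(-33\right) = 5049$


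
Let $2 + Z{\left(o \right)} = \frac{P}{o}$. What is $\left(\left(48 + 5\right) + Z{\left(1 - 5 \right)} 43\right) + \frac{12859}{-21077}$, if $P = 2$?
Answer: $- \frac{331873}{6022} \approx -55.11$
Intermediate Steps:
$Z{\left(o \right)} = -2 + \frac{2}{o}$
$\left(\left(48 + 5\right) + Z{\left(1 - 5 \right)} 43\right) + \frac{12859}{-21077} = \left(\left(48 + 5\right) + \left(-2 + \frac{2}{1 - 5}\right) 43\right) + \frac{12859}{-21077} = \left(53 + \left(-2 + \frac{2}{1 - 5}\right) 43\right) + 12859 \left(- \frac{1}{21077}\right) = \left(53 + \left(-2 + \frac{2}{-4}\right) 43\right) - \frac{1837}{3011} = \left(53 + \left(-2 + 2 \left(- \frac{1}{4}\right)\right) 43\right) - \frac{1837}{3011} = \left(53 + \left(-2 - \frac{1}{2}\right) 43\right) - \frac{1837}{3011} = \left(53 - \frac{215}{2}\right) - \frac{1837}{3011} = - \frac{109}{2} - \frac{1837}{3011} = - \frac{331873}{6022}$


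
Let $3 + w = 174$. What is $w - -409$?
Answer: $580$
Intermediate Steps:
$w = 171$ ($w = -3 + 174 = 171$)
$w - -409 = 171 - -409 = 171 + 409 = 580$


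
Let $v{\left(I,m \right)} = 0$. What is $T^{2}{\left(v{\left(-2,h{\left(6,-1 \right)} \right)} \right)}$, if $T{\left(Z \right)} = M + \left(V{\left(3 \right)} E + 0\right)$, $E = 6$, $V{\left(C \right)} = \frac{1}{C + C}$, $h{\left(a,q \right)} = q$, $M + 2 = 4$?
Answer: $9$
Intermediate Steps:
$M = 2$ ($M = -2 + 4 = 2$)
$V{\left(C \right)} = \frac{1}{2 C}$
$T{\left(Z \right)} = 3$ ($T{\left(Z \right)} = 2 + \left(\frac{1}{2 \cdot 3} \cdot 6 + 0\right) = 2 + \left(\frac{1}{2} \cdot \frac{1}{3} \cdot 6 + 0\right) = 2 + \left(\frac{1}{6} \cdot 6 + 0\right) = 2 + \left(1 + 0\right) = 2 + 1 = 3$)
$T^{2}{\left(v{\left(-2,h{\left(6,-1 \right)} \right)} \right)} = 3^{2} = 9$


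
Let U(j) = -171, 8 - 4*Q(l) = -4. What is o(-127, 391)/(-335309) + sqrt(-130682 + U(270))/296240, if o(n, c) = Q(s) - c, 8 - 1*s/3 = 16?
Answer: 388/335309 + I*sqrt(130853)/296240 ≈ 0.0011571 + 0.0012211*I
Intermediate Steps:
s = -24 (s = 24 - 3*16 = 24 - 48 = -24)
Q(l) = 3 (Q(l) = 2 - 1/4*(-4) = 2 + 1 = 3)
o(n, c) = 3 - c
o(-127, 391)/(-335309) + sqrt(-130682 + U(270))/296240 = (3 - 1*391)/(-335309) + sqrt(-130682 - 171)/296240 = (3 - 391)*(-1/335309) + sqrt(-130853)*(1/296240) = -388*(-1/335309) + (I*sqrt(130853))*(1/296240) = 388/335309 + I*sqrt(130853)/296240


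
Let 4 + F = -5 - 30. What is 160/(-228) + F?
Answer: -2263/57 ≈ -39.702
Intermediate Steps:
F = -39 (F = -4 + (-5 - 30) = -4 - 35 = -39)
160/(-228) + F = 160/(-228) - 39 = 160*(-1/228) - 39 = -40/57 - 39 = -2263/57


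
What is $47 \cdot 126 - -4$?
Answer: $5926$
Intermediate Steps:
$47 \cdot 126 - -4 = 5922 + 4 = 5926$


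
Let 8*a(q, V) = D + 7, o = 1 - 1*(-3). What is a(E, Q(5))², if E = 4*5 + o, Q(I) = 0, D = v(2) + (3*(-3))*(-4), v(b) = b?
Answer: 2025/64 ≈ 31.641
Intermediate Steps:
o = 4 (o = 1 + 3 = 4)
D = 38 (D = 2 + (3*(-3))*(-4) = 2 - 9*(-4) = 2 + 36 = 38)
E = 24 (E = 4*5 + 4 = 20 + 4 = 24)
a(q, V) = 45/8 (a(q, V) = (38 + 7)/8 = (⅛)*45 = 45/8)
a(E, Q(5))² = (45/8)² = 2025/64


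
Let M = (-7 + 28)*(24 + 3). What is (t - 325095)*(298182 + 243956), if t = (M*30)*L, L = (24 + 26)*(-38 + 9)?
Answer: -13547809054110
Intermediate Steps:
L = -1450 (L = 50*(-29) = -1450)
M = 567 (M = 21*27 = 567)
t = -24664500 (t = (567*30)*(-1450) = 17010*(-1450) = -24664500)
(t - 325095)*(298182 + 243956) = (-24664500 - 325095)*(298182 + 243956) = -24989595*542138 = -13547809054110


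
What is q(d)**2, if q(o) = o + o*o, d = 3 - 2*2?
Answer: 0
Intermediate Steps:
d = -1 (d = 3 - 4 = -1)
q(o) = o + o**2
q(d)**2 = (-(1 - 1))**2 = (-1*0)**2 = 0**2 = 0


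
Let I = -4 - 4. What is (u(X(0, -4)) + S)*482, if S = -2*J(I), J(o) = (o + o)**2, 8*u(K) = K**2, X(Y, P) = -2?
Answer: -246543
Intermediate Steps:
u(K) = K**2/8
I = -8
J(o) = 4*o**2 (J(o) = (2*o)**2 = 4*o**2)
S = -512 (S = -8*(-8)**2 = -8*64 = -2*256 = -512)
(u(X(0, -4)) + S)*482 = ((1/8)*(-2)**2 - 512)*482 = ((1/8)*4 - 512)*482 = (1/2 - 512)*482 = -1023/2*482 = -246543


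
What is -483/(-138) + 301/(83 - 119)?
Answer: -175/36 ≈ -4.8611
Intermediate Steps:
-483/(-138) + 301/(83 - 119) = -483*(-1/138) + 301/(-36) = 7/2 + 301*(-1/36) = 7/2 - 301/36 = -175/36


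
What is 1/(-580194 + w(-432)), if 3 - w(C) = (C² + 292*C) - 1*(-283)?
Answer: -1/640954 ≈ -1.5602e-6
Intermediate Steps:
w(C) = -280 - C² - 292*C (w(C) = 3 - ((C² + 292*C) - 1*(-283)) = 3 - ((C² + 292*C) + 283) = 3 - (283 + C² + 292*C) = 3 + (-283 - C² - 292*C) = -280 - C² - 292*C)
1/(-580194 + w(-432)) = 1/(-580194 + (-280 - 1*(-432)² - 292*(-432))) = 1/(-580194 + (-280 - 1*186624 + 126144)) = 1/(-580194 + (-280 - 186624 + 126144)) = 1/(-580194 - 60760) = 1/(-640954) = -1/640954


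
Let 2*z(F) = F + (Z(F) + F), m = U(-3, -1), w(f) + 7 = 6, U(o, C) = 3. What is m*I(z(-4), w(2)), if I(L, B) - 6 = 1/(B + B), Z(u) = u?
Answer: 33/2 ≈ 16.500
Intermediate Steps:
w(f) = -1 (w(f) = -7 + 6 = -1)
m = 3
z(F) = 3*F/2 (z(F) = (F + (F + F))/2 = (F + 2*F)/2 = (3*F)/2 = 3*F/2)
I(L, B) = 6 + 1/(2*B) (I(L, B) = 6 + 1/(B + B) = 6 + 1/(2*B))
m*I(z(-4), w(2)) = 3*(6 + (½)/(-1)) = 3*(6 + (½)*(-1)) = 3*(6 - ½) = 3*(11/2) = 33/2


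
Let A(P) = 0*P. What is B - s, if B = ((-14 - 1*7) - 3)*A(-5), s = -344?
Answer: 344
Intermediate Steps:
A(P) = 0
B = 0 (B = ((-14 - 1*7) - 3)*0 = ((-14 - 7) - 3)*0 = (-21 - 3)*0 = -24*0 = 0)
B - s = 0 - 1*(-344) = 0 + 344 = 344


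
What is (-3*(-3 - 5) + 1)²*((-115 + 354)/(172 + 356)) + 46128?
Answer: 24504959/528 ≈ 46411.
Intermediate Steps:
(-3*(-3 - 5) + 1)²*((-115 + 354)/(172 + 356)) + 46128 = (-3*(-8) + 1)²*(239/528) + 46128 = (24 + 1)²*(239*(1/528)) + 46128 = 25²*(239/528) + 46128 = 625*(239/528) + 46128 = 149375/528 + 46128 = 24504959/528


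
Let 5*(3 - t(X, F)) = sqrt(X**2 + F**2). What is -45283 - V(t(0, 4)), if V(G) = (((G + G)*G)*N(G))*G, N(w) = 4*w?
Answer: -28419003/625 ≈ -45470.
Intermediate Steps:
t(X, F) = 3 - sqrt(F**2 + X**2)/5 (t(X, F) = 3 - sqrt(X**2 + F**2)/5 = 3 - sqrt(F**2 + X**2)/5)
V(G) = 8*G**4 (V(G) = (((G + G)*G)*(4*G))*G = (((2*G)*G)*(4*G))*G = ((2*G**2)*(4*G))*G = (8*G**3)*G = 8*G**4)
-45283 - V(t(0, 4)) = -45283 - 8*(3 - sqrt(4**2 + 0**2)/5)**4 = -45283 - 8*(3 - sqrt(16 + 0)/5)**4 = -45283 - 8*(3 - sqrt(16)/5)**4 = -45283 - 8*(3 - 1/5*4)**4 = -45283 - 8*(3 - 4/5)**4 = -45283 - 8*(11/5)**4 = -45283 - 8*14641/625 = -45283 - 1*117128/625 = -45283 - 117128/625 = -28419003/625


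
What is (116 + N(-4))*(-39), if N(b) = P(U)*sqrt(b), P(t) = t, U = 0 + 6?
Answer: -4524 - 468*I ≈ -4524.0 - 468.0*I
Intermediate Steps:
U = 6
N(b) = 6*sqrt(b)
(116 + N(-4))*(-39) = (116 + 6*sqrt(-4))*(-39) = (116 + 6*(2*I))*(-39) = (116 + 12*I)*(-39) = -4524 - 468*I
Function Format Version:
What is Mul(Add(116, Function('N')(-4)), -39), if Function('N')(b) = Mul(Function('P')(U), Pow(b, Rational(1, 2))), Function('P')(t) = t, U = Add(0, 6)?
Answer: Add(-4524, Mul(-468, I)) ≈ Add(-4524.0, Mul(-468.00, I))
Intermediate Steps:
U = 6
Function('N')(b) = Mul(6, Pow(b, Rational(1, 2)))
Mul(Add(116, Function('N')(-4)), -39) = Mul(Add(116, Mul(6, Pow(-4, Rational(1, 2)))), -39) = Mul(Add(116, Mul(6, Mul(2, I))), -39) = Mul(Add(116, Mul(12, I)), -39) = Add(-4524, Mul(-468, I))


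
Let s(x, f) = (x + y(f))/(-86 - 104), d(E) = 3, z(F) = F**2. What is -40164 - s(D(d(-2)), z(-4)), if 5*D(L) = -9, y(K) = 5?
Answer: -19077892/475 ≈ -40164.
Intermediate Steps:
D(L) = -9/5 (D(L) = (1/5)*(-9) = -9/5)
s(x, f) = -1/38 - x/190 (s(x, f) = (x + 5)/(-86 - 104) = (5 + x)/(-190) = (5 + x)*(-1/190) = -1/38 - x/190)
-40164 - s(D(d(-2)), z(-4)) = -40164 - (-1/38 - 1/190*(-9/5)) = -40164 - (-1/38 + 9/950) = -40164 - 1*(-8/475) = -40164 + 8/475 = -19077892/475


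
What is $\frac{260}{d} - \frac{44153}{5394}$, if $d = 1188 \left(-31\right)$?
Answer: $- \frac{4374917}{534006} \approx -8.1926$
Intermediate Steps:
$d = -36828$
$\frac{260}{d} - \frac{44153}{5394} = \frac{260}{-36828} - \frac{44153}{5394} = 260 \left(- \frac{1}{36828}\right) - \frac{44153}{5394} = - \frac{65}{9207} - \frac{44153}{5394} = - \frac{4374917}{534006}$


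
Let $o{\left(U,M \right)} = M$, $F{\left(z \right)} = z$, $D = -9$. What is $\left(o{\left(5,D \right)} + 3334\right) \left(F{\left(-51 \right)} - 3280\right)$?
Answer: $-11075575$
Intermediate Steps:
$\left(o{\left(5,D \right)} + 3334\right) \left(F{\left(-51 \right)} - 3280\right) = \left(-9 + 3334\right) \left(-51 - 3280\right) = 3325 \left(-3331\right) = -11075575$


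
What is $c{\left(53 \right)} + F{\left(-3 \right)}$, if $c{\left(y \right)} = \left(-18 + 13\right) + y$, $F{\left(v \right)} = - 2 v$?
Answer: $54$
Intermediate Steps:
$c{\left(y \right)} = -5 + y$
$c{\left(53 \right)} + F{\left(-3 \right)} = \left(-5 + 53\right) - -6 = 48 + 6 = 54$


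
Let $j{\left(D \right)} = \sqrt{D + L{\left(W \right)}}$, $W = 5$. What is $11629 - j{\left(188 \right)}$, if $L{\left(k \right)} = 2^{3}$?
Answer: $11615$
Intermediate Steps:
$L{\left(k \right)} = 8$
$j{\left(D \right)} = \sqrt{8 + D}$ ($j{\left(D \right)} = \sqrt{D + 8} = \sqrt{8 + D}$)
$11629 - j{\left(188 \right)} = 11629 - \sqrt{8 + 188} = 11629 - \sqrt{196} = 11629 - 14 = 11615$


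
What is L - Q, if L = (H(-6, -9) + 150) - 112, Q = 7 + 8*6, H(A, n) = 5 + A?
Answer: -18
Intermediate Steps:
Q = 55 (Q = 7 + 48 = 55)
L = 37 (L = ((5 - 6) + 150) - 112 = (-1 + 150) - 112 = 149 - 112 = 37)
L - Q = 37 - 1*55 = 37 - 55 = -18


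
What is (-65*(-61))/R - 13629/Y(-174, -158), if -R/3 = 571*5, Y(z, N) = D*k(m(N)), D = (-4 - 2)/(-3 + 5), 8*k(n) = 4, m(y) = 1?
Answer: 15563525/1713 ≈ 9085.5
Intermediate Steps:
k(n) = ½ (k(n) = (⅛)*4 = ½)
D = -3 (D = -6/2 = -6*½ = -3)
Y(z, N) = -3/2 (Y(z, N) = -3*½ = -3/2)
R = -8565 (R = -1713*5 = -3*2855 = -8565)
(-65*(-61))/R - 13629/Y(-174, -158) = -65*(-61)/(-8565) - 13629/(-3/2) = 3965*(-1/8565) - 13629*(-⅔) = -793/1713 + 9086 = 15563525/1713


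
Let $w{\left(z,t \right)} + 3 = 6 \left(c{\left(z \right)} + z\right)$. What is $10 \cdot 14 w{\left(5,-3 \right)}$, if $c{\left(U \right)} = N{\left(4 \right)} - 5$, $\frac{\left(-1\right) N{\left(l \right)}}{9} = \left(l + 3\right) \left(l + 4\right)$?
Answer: $-423780$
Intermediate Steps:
$N{\left(l \right)} = - 9 \left(3 + l\right) \left(4 + l\right)$ ($N{\left(l \right)} = - 9 \left(l + 3\right) \left(l + 4\right) = - 9 \left(3 + l\right) \left(4 + l\right)$)
$c{\left(U \right)} = -509$ ($c{\left(U \right)} = \left(-108 - 252 - 9 \cdot 4^{2}\right) - 5 = \left(-108 - 252 - 144\right) - 5 = -504 - 5 = -509$)
$w{\left(z,t \right)} = -3057 + 6 z$ ($w{\left(z,t \right)} = -3 + 6 \left(-509 + z\right) = -3 + \left(-3054 + 6 z\right) = -3057 + 6 z$)
$10 \cdot 14 w{\left(5,-3 \right)} = 10 \cdot 14 \left(-3057 + 6 \cdot 5\right) = 140 \left(-3057 + 30\right) = 140 \left(-3027\right) = -423780$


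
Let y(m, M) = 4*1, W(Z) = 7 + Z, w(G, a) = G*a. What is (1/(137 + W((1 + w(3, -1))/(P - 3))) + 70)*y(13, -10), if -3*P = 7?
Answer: 323432/1155 ≈ 280.03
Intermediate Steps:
P = -7/3 (P = -⅓*7 = -7/3 ≈ -2.3333)
y(m, M) = 4
(1/(137 + W((1 + w(3, -1))/(P - 3))) + 70)*y(13, -10) = (1/(137 + (7 + (1 + 3*(-1))/(-7/3 - 3))) + 70)*4 = (1/(137 + (7 + (1 - 3)/(-16/3))) + 70)*4 = (1/(137 + (7 - 2*(-3/16))) + 70)*4 = (1/(137 + (7 + 3/8)) + 70)*4 = (1/(137 + 59/8) + 70)*4 = (1/(1155/8) + 70)*4 = (8/1155 + 70)*4 = (80858/1155)*4 = 323432/1155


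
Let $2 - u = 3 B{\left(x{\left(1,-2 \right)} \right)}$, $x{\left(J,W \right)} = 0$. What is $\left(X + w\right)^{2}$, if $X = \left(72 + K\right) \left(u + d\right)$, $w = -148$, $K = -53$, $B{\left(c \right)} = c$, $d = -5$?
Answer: $42025$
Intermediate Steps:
$u = 2$ ($u = 2 - 3 \cdot 0 = 2 - 0 = 2 + 0 = 2$)
$X = -57$ ($X = \left(72 - 53\right) \left(2 - 5\right) = 19 \left(-3\right) = -57$)
$\left(X + w\right)^{2} = \left(-57 - 148\right)^{2} = \left(-205\right)^{2} = 42025$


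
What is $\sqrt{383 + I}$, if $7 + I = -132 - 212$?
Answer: $4 \sqrt{2} \approx 5.6569$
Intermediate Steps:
$I = -351$ ($I = -7 - 344 = -351$)
$\sqrt{383 + I} = \sqrt{383 - 351} = \sqrt{32} = 4 \sqrt{2}$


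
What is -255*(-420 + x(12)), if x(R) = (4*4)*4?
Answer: 90780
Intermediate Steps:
x(R) = 64 (x(R) = 16*4 = 64)
-255*(-420 + x(12)) = -255*(-420 + 64) = -255*(-356) = 90780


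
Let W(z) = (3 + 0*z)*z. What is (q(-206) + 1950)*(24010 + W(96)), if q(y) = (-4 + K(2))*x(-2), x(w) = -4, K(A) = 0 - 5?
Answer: 48255828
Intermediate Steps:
K(A) = -5
q(y) = 36 (q(y) = (-4 - 5)*(-4) = -9*(-4) = 36)
W(z) = 3*z (W(z) = (3 + 0)*z = 3*z)
(q(-206) + 1950)*(24010 + W(96)) = (36 + 1950)*(24010 + 3*96) = 1986*(24010 + 288) = 1986*24298 = 48255828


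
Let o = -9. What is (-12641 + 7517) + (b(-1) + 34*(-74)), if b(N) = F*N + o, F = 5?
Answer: -7654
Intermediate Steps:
b(N) = -9 + 5*N (b(N) = 5*N - 9 = -9 + 5*N)
(-12641 + 7517) + (b(-1) + 34*(-74)) = (-12641 + 7517) + ((-9 + 5*(-1)) + 34*(-74)) = -5124 + ((-9 - 5) - 2516) = -5124 + (-14 - 2516) = -5124 - 2530 = -7654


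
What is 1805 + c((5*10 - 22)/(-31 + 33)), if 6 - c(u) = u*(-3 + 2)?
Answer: 1825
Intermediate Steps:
c(u) = 6 + u (c(u) = 6 - u*(-3 + 2) = 6 - u*(-1) = 6 - (-1)*u = 6 + u)
1805 + c((5*10 - 22)/(-31 + 33)) = 1805 + (6 + (5*10 - 22)/(-31 + 33)) = 1805 + (6 + (50 - 22)/2) = 1805 + (6 + 28*(½)) = 1805 + (6 + 14) = 1805 + 20 = 1825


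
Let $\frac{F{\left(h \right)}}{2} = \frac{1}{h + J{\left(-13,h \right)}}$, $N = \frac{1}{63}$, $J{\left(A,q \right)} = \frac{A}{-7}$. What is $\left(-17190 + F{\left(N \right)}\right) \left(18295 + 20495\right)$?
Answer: $- \frac{39338762130}{59} \approx -6.6676 \cdot 10^{8}$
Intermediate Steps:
$J{\left(A,q \right)} = - \frac{A}{7}$ ($J{\left(A,q \right)} = A \left(- \frac{1}{7}\right) = - \frac{A}{7}$)
$N = \frac{1}{63} \approx 0.015873$
$F{\left(h \right)} = \frac{2}{\frac{13}{7} + h}$ ($F{\left(h \right)} = \frac{2}{h - - \frac{13}{7}} = \frac{2}{h + \frac{13}{7}} = \frac{2}{\frac{13}{7} + h}$)
$\left(-17190 + F{\left(N \right)}\right) \left(18295 + 20495\right) = \left(-17190 + \frac{14}{13 + 7 \cdot \frac{1}{63}}\right) \left(18295 + 20495\right) = \left(-17190 + \frac{14}{13 + \frac{1}{9}}\right) 38790 = \left(-17190 + \frac{14}{\frac{118}{9}}\right) 38790 = \left(-17190 + 14 \cdot \frac{9}{118}\right) 38790 = \left(-17190 + \frac{63}{59}\right) 38790 = \left(- \frac{1014147}{59}\right) 38790 = - \frac{39338762130}{59}$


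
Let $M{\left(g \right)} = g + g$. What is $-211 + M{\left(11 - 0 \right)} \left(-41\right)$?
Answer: $-1113$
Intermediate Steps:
$M{\left(g \right)} = 2 g$
$-211 + M{\left(11 - 0 \right)} \left(-41\right) = -211 + 2 \left(11 - 0\right) \left(-41\right) = -211 + 2 \left(11 + 0\right) \left(-41\right) = -211 + 2 \cdot 11 \left(-41\right) = -211 + 22 \left(-41\right) = -211 - 902 = -1113$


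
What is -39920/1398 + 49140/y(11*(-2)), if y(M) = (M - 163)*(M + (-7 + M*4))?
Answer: -679804/25863 ≈ -26.285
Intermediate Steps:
y(M) = (-163 + M)*(-7 + 5*M) (y(M) = (-163 + M)*(M + (-7 + 4*M)) = (-163 + M)*(-7 + 5*M))
-39920/1398 + 49140/y(11*(-2)) = -39920/1398 + 49140/(1141 - 9042*(-2) + 5*(11*(-2))**2) = -39920*1/1398 + 49140/(1141 - 822*(-22) + 5*(-22)**2) = -19960/699 + 49140/(1141 + 18084 + 5*484) = -19960/699 + 49140/(1141 + 18084 + 2420) = -19960/699 + 49140/21645 = -19960/699 + 49140*(1/21645) = -19960/699 + 84/37 = -679804/25863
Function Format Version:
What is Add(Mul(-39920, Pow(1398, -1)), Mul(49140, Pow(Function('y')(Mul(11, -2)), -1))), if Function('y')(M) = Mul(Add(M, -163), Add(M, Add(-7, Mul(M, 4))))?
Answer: Rational(-679804, 25863) ≈ -26.285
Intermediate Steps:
Function('y')(M) = Mul(Add(-163, M), Add(-7, Mul(5, M))) (Function('y')(M) = Mul(Add(-163, M), Add(M, Add(-7, Mul(4, M)))) = Mul(Add(-163, M), Add(-7, Mul(5, M))))
Add(Mul(-39920, Pow(1398, -1)), Mul(49140, Pow(Function('y')(Mul(11, -2)), -1))) = Add(Mul(-39920, Pow(1398, -1)), Mul(49140, Pow(Add(1141, Mul(-822, Mul(11, -2)), Mul(5, Pow(Mul(11, -2), 2))), -1))) = Add(Mul(-39920, Rational(1, 1398)), Mul(49140, Pow(Add(1141, Mul(-822, -22), Mul(5, Pow(-22, 2))), -1))) = Add(Rational(-19960, 699), Mul(49140, Pow(Add(1141, 18084, Mul(5, 484)), -1))) = Add(Rational(-19960, 699), Mul(49140, Pow(Add(1141, 18084, 2420), -1))) = Add(Rational(-19960, 699), Mul(49140, Pow(21645, -1))) = Add(Rational(-19960, 699), Mul(49140, Rational(1, 21645))) = Add(Rational(-19960, 699), Rational(84, 37)) = Rational(-679804, 25863)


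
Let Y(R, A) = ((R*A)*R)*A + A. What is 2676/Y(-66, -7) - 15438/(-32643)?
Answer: 36369818/74916387 ≈ 0.48547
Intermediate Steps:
Y(R, A) = A + A²*R² (Y(R, A) = ((A*R)*R)*A + A = (A*R²)*A + A = A²*R² + A = A + A²*R²)
2676/Y(-66, -7) - 15438/(-32643) = 2676/((-7*(1 - 7*(-66)²))) - 15438/(-32643) = 2676/((-7*(1 - 7*4356))) - 15438*(-1/32643) = 2676/((-7*(1 - 30492))) + 166/351 = 2676/((-7*(-30491))) + 166/351 = 2676/213437 + 166/351 = 36369818/74916387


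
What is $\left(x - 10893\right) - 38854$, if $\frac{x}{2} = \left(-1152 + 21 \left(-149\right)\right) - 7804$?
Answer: $-73917$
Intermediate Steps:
$x = -24170$ ($x = 2 \left(\left(-1152 + 21 \left(-149\right)\right) - 7804\right) = 2 \left(\left(-1152 - 3129\right) - 7804\right) = 2 \left(-4281 - 7804\right) = 2 \left(-12085\right) = -24170$)
$\left(x - 10893\right) - 38854 = \left(-24170 - 10893\right) - 38854 = -35063 - 38854 = -73917$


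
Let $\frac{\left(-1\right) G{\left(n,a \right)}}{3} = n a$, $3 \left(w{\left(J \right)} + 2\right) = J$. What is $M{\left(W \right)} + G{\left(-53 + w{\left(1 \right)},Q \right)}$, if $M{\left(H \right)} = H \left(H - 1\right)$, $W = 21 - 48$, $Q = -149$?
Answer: $-23680$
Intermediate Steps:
$w{\left(J \right)} = -2 + \frac{J}{3}$
$W = -27$
$M{\left(H \right)} = H \left(-1 + H\right)$
$G{\left(n,a \right)} = - 3 a n$ ($G{\left(n,a \right)} = - 3 n a = - 3 a n$)
$M{\left(W \right)} + G{\left(-53 + w{\left(1 \right)},Q \right)} = - 27 \left(-1 - 27\right) - - 447 \left(-53 + \left(-2 + \frac{1}{3} \cdot 1\right)\right) = \left(-27\right) \left(-28\right) - - 447 \left(-53 + \left(-2 + \frac{1}{3}\right)\right) = 756 - - 447 \left(-53 - \frac{5}{3}\right) = 756 - \left(-447\right) \left(- \frac{164}{3}\right) = 756 - 24436 = -23680$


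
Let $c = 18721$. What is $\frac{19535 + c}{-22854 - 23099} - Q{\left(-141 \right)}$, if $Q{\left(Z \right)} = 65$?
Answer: $- \frac{3025201}{45953} \approx -65.833$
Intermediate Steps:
$\frac{19535 + c}{-22854 - 23099} - Q{\left(-141 \right)} = \frac{19535 + 18721}{-22854 - 23099} - 65 = \frac{38256}{-45953} - 65 = 38256 \left(- \frac{1}{45953}\right) - 65 = - \frac{38256}{45953} - 65 = - \frac{3025201}{45953}$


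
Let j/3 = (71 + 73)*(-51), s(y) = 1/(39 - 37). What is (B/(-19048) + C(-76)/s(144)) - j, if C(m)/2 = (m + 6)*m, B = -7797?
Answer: 825014773/19048 ≈ 43312.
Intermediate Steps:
C(m) = 2*m*(6 + m) (C(m) = 2*((m + 6)*m) = 2*((6 + m)*m) = 2*(m*(6 + m)) = 2*m*(6 + m))
s(y) = ½ (s(y) = 1/2 = ½)
j = -22032 (j = 3*((71 + 73)*(-51)) = 3*(144*(-51)) = 3*(-7344) = -22032)
(B/(-19048) + C(-76)/s(144)) - j = (-7797/(-19048) + (2*(-76)*(6 - 76))/(½)) - 1*(-22032) = (-7797*(-1/19048) + (2*(-76)*(-70))*2) + 22032 = (7797/19048 + 10640*2) + 22032 = (7797/19048 + 21280) + 22032 = 405349237/19048 + 22032 = 825014773/19048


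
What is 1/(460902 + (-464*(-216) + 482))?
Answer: 1/561608 ≈ 1.7806e-6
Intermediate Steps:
1/(460902 + (-464*(-216) + 482)) = 1/(460902 + (100224 + 482)) = 1/(460902 + 100706) = 1/561608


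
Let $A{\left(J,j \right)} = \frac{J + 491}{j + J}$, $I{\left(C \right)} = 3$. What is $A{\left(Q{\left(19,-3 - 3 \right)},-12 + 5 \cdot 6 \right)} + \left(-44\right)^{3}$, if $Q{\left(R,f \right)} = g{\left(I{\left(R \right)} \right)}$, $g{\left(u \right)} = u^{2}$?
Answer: $- \frac{2299468}{27} \approx -85166.0$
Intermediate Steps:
$Q{\left(R,f \right)} = 9$ ($Q{\left(R,f \right)} = 3^{2} = 9$)
$A{\left(J,j \right)} = \frac{491 + J}{J + j}$
$A{\left(Q{\left(19,-3 - 3 \right)},-12 + 5 \cdot 6 \right)} + \left(-44\right)^{3} = \frac{491 + 9}{9 + \left(-12 + 5 \cdot 6\right)} + \left(-44\right)^{3} = \frac{1}{9 + \left(-12 + 30\right)} 500 - 85184 = \frac{1}{9 + 18} \cdot 500 - 85184 = \frac{1}{27} \cdot 500 - 85184 = \frac{500}{27} - 85184 = - \frac{2299468}{27}$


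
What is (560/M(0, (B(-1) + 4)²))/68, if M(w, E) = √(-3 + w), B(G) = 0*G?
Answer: -140*I*√3/51 ≈ -4.7546*I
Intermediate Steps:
B(G) = 0
(560/M(0, (B(-1) + 4)²))/68 = (560/(√(-3 + 0)))/68 = (560/(√(-3)))*(1/68) = (560/((I*√3)))*(1/68) = (560*(-I*√3/3))*(1/68) = -560*I*√3/3*(1/68) = -140*I*√3/51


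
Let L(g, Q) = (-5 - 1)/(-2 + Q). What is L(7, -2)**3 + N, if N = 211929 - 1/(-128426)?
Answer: 108870508771/513704 ≈ 2.1193e+5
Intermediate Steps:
L(g, Q) = -6/(-2 + Q)
N = 27217193755/128426 (N = 211929 - 1*(-1/128426) = 211929 + 1/128426 = 27217193755/128426 ≈ 2.1193e+5)
L(7, -2)**3 + N = (-6/(-2 - 2))**3 + 27217193755/128426 = (-6/(-4))**3 + 27217193755/128426 = (-6*(-1/4))**3 + 27217193755/128426 = (3/2)**3 + 27217193755/128426 = 27/8 + 27217193755/128426 = 108870508771/513704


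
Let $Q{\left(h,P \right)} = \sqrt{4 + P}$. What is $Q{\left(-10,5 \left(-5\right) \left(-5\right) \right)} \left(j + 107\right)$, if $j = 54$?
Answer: $161 \sqrt{129} \approx 1828.6$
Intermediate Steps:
$Q{\left(-10,5 \left(-5\right) \left(-5\right) \right)} \left(j + 107\right) = \sqrt{4 + 5 \left(-5\right) \left(-5\right)} \left(54 + 107\right) = \sqrt{4 - -125} \cdot 161 = \sqrt{4 + 125} \cdot 161 = \sqrt{129} \cdot 161 = 161 \sqrt{129}$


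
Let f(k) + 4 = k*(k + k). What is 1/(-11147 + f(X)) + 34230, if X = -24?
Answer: 342265769/9999 ≈ 34230.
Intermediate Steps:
f(k) = -4 + 2*k² (f(k) = -4 + k*(k + k) = -4 + k*(2*k) = -4 + 2*k²)
1/(-11147 + f(X)) + 34230 = 1/(-11147 + (-4 + 2*(-24)²)) + 34230 = 1/(-11147 + (-4 + 2*576)) + 34230 = 1/(-11147 + (-4 + 1152)) + 34230 = 1/(-11147 + 1148) + 34230 = 1/(-9999) + 34230 = -1/9999 + 34230 = 342265769/9999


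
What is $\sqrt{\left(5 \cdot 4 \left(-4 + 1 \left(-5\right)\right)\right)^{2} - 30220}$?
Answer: $2 \sqrt{545} \approx 46.69$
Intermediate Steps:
$\sqrt{\left(5 \cdot 4 \left(-4 + 1 \left(-5\right)\right)\right)^{2} - 30220} = \sqrt{\left(20 \left(-4 - 5\right)\right)^{2} - 30220} = \sqrt{\left(20 \left(-9\right)\right)^{2} - 30220} = \sqrt{\left(-180\right)^{2} - 30220} = \sqrt{32400 - 30220} = \sqrt{2180} = 2 \sqrt{545}$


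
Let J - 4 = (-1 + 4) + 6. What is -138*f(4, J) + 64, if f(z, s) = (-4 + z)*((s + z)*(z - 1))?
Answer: 64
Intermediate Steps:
J = 13 (J = 4 + ((-1 + 4) + 6) = 4 + (3 + 6) = 4 + 9 = 13)
f(z, s) = (-1 + z)*(-4 + z)*(s + z) (f(z, s) = (-4 + z)*((s + z)*(-1 + z)) = (-4 + z)*((-1 + z)*(s + z)) = (-1 + z)*(-4 + z)*(s + z))
-138*f(4, J) + 64 = -138*(4**3 - 5*4**2 + 4*13 + 4*4 + 13*4**2 - 5*13*4) + 64 = -138*(64 - 5*16 + 52 + 16 + 13*16 - 260) + 64 = -138*(64 - 80 + 52 + 16 + 208 - 260) + 64 = -138*0 + 64 = 0 + 64 = 64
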